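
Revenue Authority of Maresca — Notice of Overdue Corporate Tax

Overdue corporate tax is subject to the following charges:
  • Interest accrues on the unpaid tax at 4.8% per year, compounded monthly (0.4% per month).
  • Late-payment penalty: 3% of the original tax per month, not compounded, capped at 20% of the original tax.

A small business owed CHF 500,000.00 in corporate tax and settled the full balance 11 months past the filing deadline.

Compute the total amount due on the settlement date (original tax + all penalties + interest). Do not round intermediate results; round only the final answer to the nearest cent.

Penalty (uncapped): 11 × 3% × CHF 500,000.00 = CHF 165,000.00; cap = 20% × CHF 500,000.00 = CHF 100,000.00 → penalty = CHF 100,000.00
Interest: CHF 500,000.00 × ((1 + 0.004)^11 − 1) = CHF 500,000.00 × 0.0448906… = CHF 22,445.3225…
Total = CHF 500,000.00 + CHF 100,000.0000 + CHF 22,445.3225… = CHF 622,445.32

CHF 622,445.32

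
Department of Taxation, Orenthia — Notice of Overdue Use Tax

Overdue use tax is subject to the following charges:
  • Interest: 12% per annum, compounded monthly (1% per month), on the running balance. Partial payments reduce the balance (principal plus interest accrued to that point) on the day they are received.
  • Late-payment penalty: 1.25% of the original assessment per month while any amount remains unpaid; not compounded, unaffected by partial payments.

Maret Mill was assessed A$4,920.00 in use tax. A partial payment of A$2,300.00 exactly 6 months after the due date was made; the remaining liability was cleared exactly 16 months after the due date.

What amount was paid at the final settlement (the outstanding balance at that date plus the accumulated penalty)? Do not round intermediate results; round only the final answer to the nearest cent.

Balance at month 6: A$4,920.0000 × (1 + 0.01)^6 = A$5,222.6791…
After A$2,300.00 payment: A$5,222.6791… − A$2,300.00 = A$2,922.6791…
Balance at month 16: A$2,922.6791… × (1 + 0.01)^10 = A$3,228.4560…
Penalty: 16 × 1.25% × A$4,920.00 = A$984.00
Final settlement = outstanding balance + penalty = A$3,228.4560… + A$984.00 = A$4,212.46

A$4,212.46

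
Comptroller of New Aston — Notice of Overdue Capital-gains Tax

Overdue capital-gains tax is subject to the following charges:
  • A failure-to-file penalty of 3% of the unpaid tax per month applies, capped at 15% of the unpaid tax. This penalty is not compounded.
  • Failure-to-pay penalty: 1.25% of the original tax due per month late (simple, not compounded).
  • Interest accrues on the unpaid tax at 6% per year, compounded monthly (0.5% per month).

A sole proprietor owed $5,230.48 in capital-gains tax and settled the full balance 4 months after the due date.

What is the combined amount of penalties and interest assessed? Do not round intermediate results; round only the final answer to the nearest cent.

$994.58

Failure-to-file: 4 × 3% × $5,230.48 = $627.66… (under the 15% cap)
Failure-to-pay penalty = 1.25% × $5,230.48 × 4 mo = $261.52…
Interest: $5,230.48 × ((1 + 0.005)^4 − 1) = $5,230.48 × 0.0201505… = $105.3968…
Penalties + interest = $889.1816 + $105.3968… = $994.58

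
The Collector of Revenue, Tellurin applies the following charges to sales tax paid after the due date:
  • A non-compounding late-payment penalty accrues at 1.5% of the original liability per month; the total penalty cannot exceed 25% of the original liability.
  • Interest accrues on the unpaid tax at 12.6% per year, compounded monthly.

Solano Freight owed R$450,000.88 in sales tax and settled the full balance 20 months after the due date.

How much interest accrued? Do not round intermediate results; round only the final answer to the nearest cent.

Interest (12.6%/yr ÷ 12 = 1.05%/month): R$450,000.88 × ((1 + 0.0105)^20 − 1) = R$104,547.8565…

R$104,547.86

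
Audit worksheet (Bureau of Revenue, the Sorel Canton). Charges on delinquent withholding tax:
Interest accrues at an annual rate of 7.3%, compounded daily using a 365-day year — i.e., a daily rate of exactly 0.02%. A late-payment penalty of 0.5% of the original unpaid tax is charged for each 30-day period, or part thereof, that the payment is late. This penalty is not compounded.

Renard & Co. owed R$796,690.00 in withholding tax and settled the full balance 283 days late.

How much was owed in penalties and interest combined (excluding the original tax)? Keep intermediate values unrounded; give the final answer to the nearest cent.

Penalty periods: ⌈283/30⌉ = 10; penalty = 10 × 0.5% × R$796,690.00 = R$39,834.50
Interest: R$796,690.00 × ((1 + 0.0002)^283 − 1) = R$796,690.00 × 0.05822644… = R$46,388.4256…
Penalties + interest = R$39,834.5000 + R$46,388.4256… = R$86,222.93

R$86,222.93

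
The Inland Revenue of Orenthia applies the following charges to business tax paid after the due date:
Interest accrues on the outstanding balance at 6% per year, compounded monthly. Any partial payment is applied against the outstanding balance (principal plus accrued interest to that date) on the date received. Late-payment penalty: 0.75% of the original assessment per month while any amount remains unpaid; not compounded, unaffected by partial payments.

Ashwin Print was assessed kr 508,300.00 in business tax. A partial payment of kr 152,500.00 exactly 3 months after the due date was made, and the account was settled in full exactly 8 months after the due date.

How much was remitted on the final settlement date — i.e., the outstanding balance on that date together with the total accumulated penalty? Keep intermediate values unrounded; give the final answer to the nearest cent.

kr 403,138.57

Monthly rate = 6% ÷ 12 = 0.5%
Balance at month 3: kr 508,300.0000 × (1 + 0.005)^3 = kr 515,962.6860…
After kr 152,500.00 payment: kr 515,962.6860… − kr 152,500.00 = kr 363,462.6860…
Balance at month 8: kr 363,462.6860… × (1 + 0.005)^5 = kr 372,640.5743…
Penalty: 8 × 0.75% × kr 508,300.00 = kr 30,498.00
Final settlement = outstanding balance + penalty = kr 372,640.5743… + kr 30,498.00 = kr 403,138.57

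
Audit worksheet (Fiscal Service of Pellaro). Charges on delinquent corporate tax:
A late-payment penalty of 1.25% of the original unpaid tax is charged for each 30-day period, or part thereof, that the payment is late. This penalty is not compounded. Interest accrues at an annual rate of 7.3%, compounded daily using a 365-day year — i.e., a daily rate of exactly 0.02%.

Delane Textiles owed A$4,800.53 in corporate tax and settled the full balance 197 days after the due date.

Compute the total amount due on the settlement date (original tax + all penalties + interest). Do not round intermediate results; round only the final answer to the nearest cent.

A$5,413.47

Penalty periods: ⌈197/30⌉ = 7; penalty = 7 × 1.25% × A$4,800.53 = A$420.05…
Interest: A$4,800.53 × ((1 + 0.0002)^197 − 1) = A$4,800.53 × 0.04018238… = A$192.8967…
Total = A$4,800.53 + A$420.0464… + A$192.8967… = A$5,413.47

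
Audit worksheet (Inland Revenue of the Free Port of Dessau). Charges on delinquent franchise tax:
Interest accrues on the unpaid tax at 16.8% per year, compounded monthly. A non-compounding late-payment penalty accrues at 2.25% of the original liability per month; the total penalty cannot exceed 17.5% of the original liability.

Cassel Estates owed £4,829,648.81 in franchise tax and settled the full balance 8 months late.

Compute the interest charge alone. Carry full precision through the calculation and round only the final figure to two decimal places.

Interest (16.8%/yr ÷ 12 = 1.4%/month): £4,829,648.81 × ((1 + 0.014)^8 − 1) = £568,181.0565…

£568,181.06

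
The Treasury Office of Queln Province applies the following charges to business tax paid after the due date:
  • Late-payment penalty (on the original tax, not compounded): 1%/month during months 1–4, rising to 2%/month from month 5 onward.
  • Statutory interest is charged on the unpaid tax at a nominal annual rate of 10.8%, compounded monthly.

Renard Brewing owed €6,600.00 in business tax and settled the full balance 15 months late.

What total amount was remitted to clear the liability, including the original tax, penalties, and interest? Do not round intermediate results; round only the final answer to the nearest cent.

€9,265.38

Penalty, months 1–4: 4 × 1% × €6,600.00 = €264.00
Penalty, months 5–15: 11 × 2% × €6,600.00 = €1,452.00
Interest (10.8%/yr ÷ 12 = 0.9%/month): €6,600.00 × ((1 + 0.009)^15 − 1) = €949.3825…
Total = €6,600.00 + €1,716.0000 + €949.3825… = €9,265.38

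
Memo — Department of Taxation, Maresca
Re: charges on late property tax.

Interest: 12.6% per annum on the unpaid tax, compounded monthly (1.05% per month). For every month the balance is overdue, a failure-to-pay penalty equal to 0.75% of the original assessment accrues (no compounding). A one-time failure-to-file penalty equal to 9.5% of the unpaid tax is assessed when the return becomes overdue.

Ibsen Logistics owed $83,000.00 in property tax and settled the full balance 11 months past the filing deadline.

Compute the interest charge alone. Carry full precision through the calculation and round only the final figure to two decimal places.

$10,105.98

Interest: $83,000.00 × ((1 + 0.0105)^11 − 1) = $83,000.00 × 0.1217588… = $10,105.9828…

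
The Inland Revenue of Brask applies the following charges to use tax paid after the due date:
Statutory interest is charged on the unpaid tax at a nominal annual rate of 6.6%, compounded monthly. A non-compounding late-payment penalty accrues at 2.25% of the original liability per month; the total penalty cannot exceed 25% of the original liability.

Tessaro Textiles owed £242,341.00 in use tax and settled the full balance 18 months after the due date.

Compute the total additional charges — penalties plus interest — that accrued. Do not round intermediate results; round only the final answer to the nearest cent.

Penalty (uncapped): 18 × 2.25% × £242,341.00 = £98,148.11…; cap = 25% × £242,341.00 = £60,585.25 → penalty = £60,585.25
Interest (6.6%/yr ÷ 12 = 0.55%/month): £242,341.00 × ((1 + 0.0055)^18 − 1) = £25,146.9636…
Penalties + interest = £60,585.2500 + £25,146.9636… = £85,732.21

£85,732.21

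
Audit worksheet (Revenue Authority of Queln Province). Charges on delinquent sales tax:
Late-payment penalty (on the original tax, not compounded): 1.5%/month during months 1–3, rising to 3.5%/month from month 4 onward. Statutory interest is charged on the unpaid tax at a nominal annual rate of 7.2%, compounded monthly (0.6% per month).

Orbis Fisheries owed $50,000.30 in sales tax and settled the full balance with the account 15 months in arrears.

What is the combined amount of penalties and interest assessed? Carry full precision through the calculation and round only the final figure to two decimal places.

$27,944.17

Penalty, months 1–3: 3 × 1.5% × $50,000.30 = $2,250.01…
Penalty, months 4–15: 12 × 3.5% × $50,000.30 = $21,000.13…
Interest: $50,000.30 × ((1 + 0.006)^15 − 1) = $50,000.30 × 0.0938801… = $4,694.0318…
Penalties + interest = $23,250.1395 + $4,694.0318… = $27,944.17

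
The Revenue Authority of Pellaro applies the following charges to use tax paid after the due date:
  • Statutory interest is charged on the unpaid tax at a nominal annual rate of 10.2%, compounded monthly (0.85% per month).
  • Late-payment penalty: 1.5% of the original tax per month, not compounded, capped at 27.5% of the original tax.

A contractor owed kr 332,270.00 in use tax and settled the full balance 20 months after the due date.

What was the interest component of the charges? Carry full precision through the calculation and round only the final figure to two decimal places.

kr 61,288.40

Interest: kr 332,270.00 × ((1 + 0.0085)^20 − 1) = kr 332,270.00 × 0.1844536… = kr 61,288.3965…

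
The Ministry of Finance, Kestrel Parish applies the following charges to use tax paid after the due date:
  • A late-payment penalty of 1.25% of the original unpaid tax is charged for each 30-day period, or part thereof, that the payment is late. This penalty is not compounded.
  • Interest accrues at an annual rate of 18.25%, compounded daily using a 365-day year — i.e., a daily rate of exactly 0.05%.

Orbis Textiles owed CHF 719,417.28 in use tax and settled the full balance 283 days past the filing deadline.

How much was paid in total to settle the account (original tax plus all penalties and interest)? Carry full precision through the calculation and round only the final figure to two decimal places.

Penalty periods: ⌈283/30⌉ = 10; penalty = 10 × 1.25% × CHF 719,417.28 = CHF 89,927.16
Interest: CHF 719,417.28 × ((1 + 0.0005)^283 − 1) = CHF 719,417.28 × 0.15195977… = CHF 109,322.4819…
Total = CHF 719,417.28 + CHF 89,927.1600 + CHF 109,322.4819… = CHF 918,666.92

CHF 918,666.92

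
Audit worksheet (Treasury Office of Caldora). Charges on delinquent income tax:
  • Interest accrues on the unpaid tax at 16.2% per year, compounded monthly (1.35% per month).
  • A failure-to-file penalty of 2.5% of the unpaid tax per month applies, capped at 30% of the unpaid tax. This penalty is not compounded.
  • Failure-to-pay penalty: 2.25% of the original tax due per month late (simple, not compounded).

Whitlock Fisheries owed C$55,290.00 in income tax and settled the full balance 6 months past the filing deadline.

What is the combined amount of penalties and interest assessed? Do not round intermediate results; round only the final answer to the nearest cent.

C$20,390.04

Failure-to-file: 6 × 2.5% × C$55,290.00 = C$8,293.50 (under the 30% cap)
Failure-to-pay penalty: 6 × 2.25% × C$55,290.00 = C$7,464.15
Interest: C$55,290.00 × ((1 + 0.0135)^6 − 1) = C$55,290.00 × 0.0837835… = C$4,632.3874…
Penalties + interest = C$15,757.6500 + C$4,632.3874… = C$20,390.04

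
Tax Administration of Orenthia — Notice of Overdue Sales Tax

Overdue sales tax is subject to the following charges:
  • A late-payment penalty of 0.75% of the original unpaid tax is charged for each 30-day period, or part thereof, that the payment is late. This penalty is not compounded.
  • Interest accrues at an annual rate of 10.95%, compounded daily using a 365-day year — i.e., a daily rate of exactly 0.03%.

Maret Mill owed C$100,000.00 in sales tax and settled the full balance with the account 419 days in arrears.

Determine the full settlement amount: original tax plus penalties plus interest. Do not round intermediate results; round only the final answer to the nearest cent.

C$123,892.06

Penalty periods: ⌈419/30⌉ = 14; penalty = 14 × 0.75% × C$100,000.00 = C$10,500.00
Interest: C$100,000.00 × ((1 + 0.0003)^419 − 1) = C$100,000.00 × 0.13392056… = C$13,392.0559…
Total = C$100,000.00 + C$10,500.0000 + C$13,392.0559… = C$123,892.06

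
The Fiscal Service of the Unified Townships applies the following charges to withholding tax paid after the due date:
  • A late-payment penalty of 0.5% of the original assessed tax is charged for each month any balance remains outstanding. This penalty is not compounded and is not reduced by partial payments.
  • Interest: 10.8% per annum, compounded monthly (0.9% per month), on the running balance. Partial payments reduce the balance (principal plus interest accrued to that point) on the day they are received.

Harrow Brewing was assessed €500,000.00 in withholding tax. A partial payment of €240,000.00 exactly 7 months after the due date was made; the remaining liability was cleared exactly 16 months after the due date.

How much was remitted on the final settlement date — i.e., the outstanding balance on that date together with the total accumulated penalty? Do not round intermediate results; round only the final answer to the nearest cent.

€356,915.48

Balance at month 7: €500,000.0000 × (1 + 0.009)^7 = €532,363.3729…
After €240,000.00 payment: €532,363.3729… − €240,000.00 = €292,363.3729…
Balance at month 16: €292,363.3729… × (1 + 0.009)^9 = €316,915.4848…
Penalty: 16 × 0.5% × €500,000.00 = €40,000.00
Final settlement = outstanding balance + penalty = €316,915.4848… + €40,000.00 = €356,915.48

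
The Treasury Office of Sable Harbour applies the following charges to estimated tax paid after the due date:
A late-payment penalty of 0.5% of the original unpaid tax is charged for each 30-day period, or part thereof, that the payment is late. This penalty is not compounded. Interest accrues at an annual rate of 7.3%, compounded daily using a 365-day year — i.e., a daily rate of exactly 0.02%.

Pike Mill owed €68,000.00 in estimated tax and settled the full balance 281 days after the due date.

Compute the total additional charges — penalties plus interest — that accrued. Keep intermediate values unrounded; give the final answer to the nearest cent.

Penalty periods: ⌈281/30⌉ = 10; penalty = 10 × 0.5% × €68,000.00 = €3,400.00
Interest: €68,000.00 × ((1 + 0.0002)^281 − 1) = €68,000.00 × 0.05780328… = €3,930.6231…
Penalties + interest = €3,400.0000 + €3,930.6231… = €7,330.62

€7,330.62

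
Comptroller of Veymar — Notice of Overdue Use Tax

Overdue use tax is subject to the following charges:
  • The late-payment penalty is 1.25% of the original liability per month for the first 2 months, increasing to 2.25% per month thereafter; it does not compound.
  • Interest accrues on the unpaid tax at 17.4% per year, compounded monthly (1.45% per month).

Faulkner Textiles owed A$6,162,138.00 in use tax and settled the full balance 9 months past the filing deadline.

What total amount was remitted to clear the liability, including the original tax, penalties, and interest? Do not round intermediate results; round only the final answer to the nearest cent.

A$8,139,141.27

Penalty, months 1–2: 2 × 1.25% × A$6,162,138.00 = A$154,053.45
Penalty, months 3–9: 7 × 2.25% × A$6,162,138.00 = A$970,536.74…
Interest: A$6,162,138.00 × ((1 + 0.0145)^9 − 1) = A$6,162,138.00 × 0.1383307… = A$852,413.0842…
Total = A$6,162,138.00 + A$1,124,590.1850 + A$852,413.0842… = A$8,139,141.27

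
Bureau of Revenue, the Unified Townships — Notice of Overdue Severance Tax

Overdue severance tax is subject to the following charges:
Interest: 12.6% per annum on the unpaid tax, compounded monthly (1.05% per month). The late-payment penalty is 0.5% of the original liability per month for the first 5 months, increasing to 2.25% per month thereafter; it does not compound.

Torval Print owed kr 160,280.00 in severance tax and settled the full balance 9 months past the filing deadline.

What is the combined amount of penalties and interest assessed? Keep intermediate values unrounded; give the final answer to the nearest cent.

kr 34,230.65

Penalty, months 1–5: 5 × 0.5% × kr 160,280.00 = kr 4,007.00
Penalty, months 6–9: 4 × 2.25% × kr 160,280.00 = kr 14,425.20
Interest: kr 160,280.00 × ((1 + 0.0105)^9 − 1) = kr 160,280.00 × 0.0985678… = kr 15,798.4451…
Penalties + interest = kr 18,432.2000 + kr 15,798.4451… = kr 34,230.65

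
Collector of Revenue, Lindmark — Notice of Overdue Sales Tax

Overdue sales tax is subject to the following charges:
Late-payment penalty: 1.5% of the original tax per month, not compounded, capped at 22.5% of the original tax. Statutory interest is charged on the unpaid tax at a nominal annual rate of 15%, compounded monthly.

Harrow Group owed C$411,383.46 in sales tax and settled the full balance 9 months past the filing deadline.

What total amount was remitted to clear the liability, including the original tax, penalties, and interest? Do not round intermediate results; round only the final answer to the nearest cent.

Penalty: 9 × 1.5% × C$411,383.46 = C$55,536.77… (below the 22.5% cap of C$92,561.28…)
Interest (15%/yr ÷ 12 = 1.25%/month): C$411,383.46 × ((1 + 0.0125)^9 − 1) = C$48,663.4452…
Total = C$411,383.46 + C$55,536.7671 + C$48,663.4452… = C$515,583.67

C$515,583.67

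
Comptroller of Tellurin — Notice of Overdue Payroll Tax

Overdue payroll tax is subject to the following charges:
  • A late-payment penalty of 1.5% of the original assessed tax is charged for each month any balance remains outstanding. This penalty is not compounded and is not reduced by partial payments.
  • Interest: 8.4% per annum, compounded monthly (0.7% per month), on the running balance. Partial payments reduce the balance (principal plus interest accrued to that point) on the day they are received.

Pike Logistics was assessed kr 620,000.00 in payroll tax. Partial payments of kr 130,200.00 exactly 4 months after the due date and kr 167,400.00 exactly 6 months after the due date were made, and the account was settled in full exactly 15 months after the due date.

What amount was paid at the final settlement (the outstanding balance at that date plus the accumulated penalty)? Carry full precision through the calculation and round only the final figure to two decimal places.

Balance at month 4: kr 620,000.0000 × (1 + 0.007)^4 = kr 637,543.1321…
After kr 130,200.00 payment: kr 637,543.1321… − kr 130,200.00 = kr 507,343.1321…
Balance at month 6: kr 507,343.1321… × (1 + 0.007)^2 = kr 514,470.7958…
After kr 167,400.00 payment: kr 514,470.7958… − kr 167,400.00 = kr 347,070.7958…
Balance at month 15: kr 347,070.7958… × (1 + 0.007)^9 = kr 369,558.5944…
Penalty: 15 × 1.5% × kr 620,000.00 = kr 139,500.00
Final settlement = outstanding balance + penalty = kr 369,558.5944… + kr 139,500.00 = kr 509,058.59

kr 509,058.59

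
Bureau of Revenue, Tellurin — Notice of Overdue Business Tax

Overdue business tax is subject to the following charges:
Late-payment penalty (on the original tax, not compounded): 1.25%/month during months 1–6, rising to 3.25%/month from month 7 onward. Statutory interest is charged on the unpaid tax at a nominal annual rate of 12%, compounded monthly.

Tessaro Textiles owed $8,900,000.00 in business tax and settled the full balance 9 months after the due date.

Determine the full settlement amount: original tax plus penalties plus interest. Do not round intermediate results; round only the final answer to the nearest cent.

$11,269,048.93

Penalty, months 1–6: 6 × 1.25% × $8,900,000.00 = $667,500.00
Penalty, months 7–9: 3 × 3.25% × $8,900,000.00 = $867,750.00
Interest (12%/yr ÷ 12 = 1%/month): $8,900,000.00 × ((1 + 0.01)^9 − 1) = $833,798.9269…
Total = $8,900,000.00 + $1,535,250.0000 + $833,798.9269… = $11,269,048.93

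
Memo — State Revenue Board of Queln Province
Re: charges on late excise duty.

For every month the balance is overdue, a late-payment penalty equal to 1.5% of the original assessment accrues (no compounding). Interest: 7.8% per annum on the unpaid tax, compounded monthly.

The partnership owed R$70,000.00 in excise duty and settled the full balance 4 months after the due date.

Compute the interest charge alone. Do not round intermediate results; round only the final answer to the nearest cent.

Interest (7.8%/yr ÷ 12 = 0.65%/month): R$70,000.00 × ((1 + 0.0065)^4 − 1) = R$1,837.8220…

R$1,837.82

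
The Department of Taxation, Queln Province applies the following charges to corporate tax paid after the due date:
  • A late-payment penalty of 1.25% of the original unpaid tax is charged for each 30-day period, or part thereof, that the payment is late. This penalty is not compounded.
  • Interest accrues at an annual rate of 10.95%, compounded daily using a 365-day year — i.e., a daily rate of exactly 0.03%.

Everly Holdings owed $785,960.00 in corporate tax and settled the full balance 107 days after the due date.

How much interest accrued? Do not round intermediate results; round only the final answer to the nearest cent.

Interest: $785,960.00 × ((1 + 0.0003)^107 − 1) = $785,960.00 × 0.03261579… = $25,634.7072…

$25,634.71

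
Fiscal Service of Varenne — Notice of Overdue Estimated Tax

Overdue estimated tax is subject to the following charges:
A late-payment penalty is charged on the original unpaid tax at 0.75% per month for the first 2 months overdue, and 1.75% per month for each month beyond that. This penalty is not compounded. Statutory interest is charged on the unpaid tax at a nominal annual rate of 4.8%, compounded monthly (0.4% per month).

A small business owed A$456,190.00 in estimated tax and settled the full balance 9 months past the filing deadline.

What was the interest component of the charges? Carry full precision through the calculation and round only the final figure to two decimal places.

Interest: A$456,190.00 × ((1 + 0.004)^9 − 1) = A$456,190.00 × 0.0365814… = A$16,688.0727…

A$16,688.07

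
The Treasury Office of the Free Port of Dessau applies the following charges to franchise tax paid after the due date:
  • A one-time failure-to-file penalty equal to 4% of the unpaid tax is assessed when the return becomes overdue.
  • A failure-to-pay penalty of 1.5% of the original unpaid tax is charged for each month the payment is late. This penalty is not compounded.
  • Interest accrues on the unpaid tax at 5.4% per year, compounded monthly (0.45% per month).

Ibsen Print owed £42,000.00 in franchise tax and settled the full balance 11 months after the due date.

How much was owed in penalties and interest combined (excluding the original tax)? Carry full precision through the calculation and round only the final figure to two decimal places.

£10,736.41

Failure-to-file penalty: 4% × £42,000.00 = £1,680.00
Failure-to-pay penalty = 1.5% × £42,000.00 × 11 mo = £6,930.00
Interest: £42,000.00 × ((1 + 0.0045)^11 − 1) = £42,000.00 × 0.0506289… = £2,126.4147…
Penalties + interest = £8,610.0000 + £2,126.4147… = £10,736.41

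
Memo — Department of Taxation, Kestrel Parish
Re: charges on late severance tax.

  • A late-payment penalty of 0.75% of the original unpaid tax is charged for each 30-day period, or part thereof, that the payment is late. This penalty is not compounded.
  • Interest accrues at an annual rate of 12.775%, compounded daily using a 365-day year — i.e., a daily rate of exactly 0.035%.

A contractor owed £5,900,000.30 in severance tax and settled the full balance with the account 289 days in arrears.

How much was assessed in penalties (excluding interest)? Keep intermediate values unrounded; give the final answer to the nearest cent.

£442,500.02

Penalty periods: ⌈289/30⌉ = 10; penalty = 10 × 0.75% × £5,900,000.30 = £442,500.02…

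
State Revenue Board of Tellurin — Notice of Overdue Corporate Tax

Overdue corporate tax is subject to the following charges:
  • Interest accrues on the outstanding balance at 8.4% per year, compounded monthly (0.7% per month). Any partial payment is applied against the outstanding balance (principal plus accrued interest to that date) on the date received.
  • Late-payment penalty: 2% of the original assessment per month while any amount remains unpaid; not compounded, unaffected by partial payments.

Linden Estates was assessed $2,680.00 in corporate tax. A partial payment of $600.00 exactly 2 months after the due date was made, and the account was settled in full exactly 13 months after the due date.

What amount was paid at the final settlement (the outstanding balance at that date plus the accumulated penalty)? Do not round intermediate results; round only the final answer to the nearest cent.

Balance at month 2: $2,680.0000 × (1 + 0.007)^2 = $2,717.6513…
After $600.00 payment: $2,717.6513… − $600.00 = $2,117.6513…
Balance at month 13: $2,117.6513… × (1 + 0.007)^11 = $2,286.5391…
Penalty: 13 × 2% × $2,680.00 = $696.80
Final settlement = outstanding balance + penalty = $2,286.5391… + $696.80 = $2,983.34

$2,983.34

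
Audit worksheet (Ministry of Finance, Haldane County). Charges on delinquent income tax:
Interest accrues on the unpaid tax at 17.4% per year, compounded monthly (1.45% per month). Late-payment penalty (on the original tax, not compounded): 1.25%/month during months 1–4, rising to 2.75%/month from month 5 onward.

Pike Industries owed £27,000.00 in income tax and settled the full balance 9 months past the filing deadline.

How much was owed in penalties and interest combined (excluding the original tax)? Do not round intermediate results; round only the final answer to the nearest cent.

£8,797.43

Penalty, months 1–4: 4 × 1.25% × £27,000.00 = £1,350.00
Penalty, months 5–9: 5 × 2.75% × £27,000.00 = £3,712.50
Interest: £27,000.00 × ((1 + 0.0145)^9 − 1) = £27,000.00 × 0.1383307… = £3,734.9299…
Penalties + interest = £5,062.5000 + £3,734.9299… = £8,797.43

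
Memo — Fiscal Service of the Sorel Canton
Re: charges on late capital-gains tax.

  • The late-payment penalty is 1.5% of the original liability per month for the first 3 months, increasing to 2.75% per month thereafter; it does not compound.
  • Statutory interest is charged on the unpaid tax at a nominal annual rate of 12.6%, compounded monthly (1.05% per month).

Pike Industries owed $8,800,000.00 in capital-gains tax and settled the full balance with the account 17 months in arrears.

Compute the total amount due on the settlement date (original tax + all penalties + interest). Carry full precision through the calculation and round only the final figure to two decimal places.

Penalty, months 1–3: 3 × 1.5% × $8,800,000.00 = $396,000.00
Penalty, months 4–17: 14 × 2.75% × $8,800,000.00 = $3,388,000.00
Interest: $8,800,000.00 × ((1 + 0.0105)^17 − 1) = $8,800,000.00 × 0.1943109… = $1,709,936.1019…
Total = $8,800,000.00 + $3,784,000.0000 + $1,709,936.1019… = $14,293,936.10

$14,293,936.10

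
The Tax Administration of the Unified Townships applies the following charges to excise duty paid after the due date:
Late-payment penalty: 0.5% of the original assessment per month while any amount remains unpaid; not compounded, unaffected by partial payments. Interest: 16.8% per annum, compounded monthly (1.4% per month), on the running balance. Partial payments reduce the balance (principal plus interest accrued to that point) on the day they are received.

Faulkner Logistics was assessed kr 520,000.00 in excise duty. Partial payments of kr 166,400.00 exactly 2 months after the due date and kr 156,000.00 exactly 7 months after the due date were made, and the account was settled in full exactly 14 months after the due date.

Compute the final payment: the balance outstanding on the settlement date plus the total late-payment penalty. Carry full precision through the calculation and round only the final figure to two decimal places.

Balance at month 2: kr 520,000.0000 × (1 + 0.014)^2 = kr 534,661.9200
After kr 166,400.00 payment: kr 534,661.9200 − kr 166,400.00 = kr 368,261.9200
Balance at month 7: kr 368,261.9200 × (1 + 0.014)^5 = kr 394,772.2238…
After kr 156,000.00 payment: kr 394,772.2238… − kr 156,000.00 = kr 238,772.2238…
Balance at month 14: kr 238,772.2238… × (1 + 0.014)^7 = kr 263,177.9436…
Penalty: 14 × 0.5% × kr 520,000.00 = kr 36,400.00
Final settlement = outstanding balance + penalty = kr 263,177.9436… + kr 36,400.00 = kr 299,577.94

kr 299,577.94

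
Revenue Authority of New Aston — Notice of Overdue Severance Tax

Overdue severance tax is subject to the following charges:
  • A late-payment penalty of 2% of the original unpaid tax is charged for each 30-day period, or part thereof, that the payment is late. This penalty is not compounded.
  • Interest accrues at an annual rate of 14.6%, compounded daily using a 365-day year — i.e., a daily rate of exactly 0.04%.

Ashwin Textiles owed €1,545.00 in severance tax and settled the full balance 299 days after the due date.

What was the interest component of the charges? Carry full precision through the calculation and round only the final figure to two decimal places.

€196.24

Interest: €1,545.00 × ((1 + 0.0004)^299 − 1) = €1,545.00 × 0.12701899… = €196.2443…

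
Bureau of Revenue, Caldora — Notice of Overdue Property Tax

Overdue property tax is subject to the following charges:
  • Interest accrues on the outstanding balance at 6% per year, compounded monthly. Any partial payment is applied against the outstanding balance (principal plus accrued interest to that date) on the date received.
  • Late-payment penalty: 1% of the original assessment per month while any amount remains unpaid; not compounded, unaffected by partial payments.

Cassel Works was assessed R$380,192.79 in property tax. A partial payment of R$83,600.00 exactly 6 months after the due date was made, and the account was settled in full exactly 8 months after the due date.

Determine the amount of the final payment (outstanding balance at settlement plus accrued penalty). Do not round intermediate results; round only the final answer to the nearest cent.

R$341,646.65

Monthly rate = 6% ÷ 12 = 0.5%
Balance at month 6: R$380,192.7900 × (1 + 0.005)^6 = R$391,742.1000…
After R$83,600.00 payment: R$391,742.1000… − R$83,600.00 = R$308,142.1000…
Balance at month 8: R$308,142.1000… × (1 + 0.005)^2 = R$311,231.2246…
Penalty: 8 × 1% × R$380,192.79 = R$30,415.42…
Final settlement = outstanding balance + penalty = R$311,231.2246… + R$30,415.42… = R$341,646.65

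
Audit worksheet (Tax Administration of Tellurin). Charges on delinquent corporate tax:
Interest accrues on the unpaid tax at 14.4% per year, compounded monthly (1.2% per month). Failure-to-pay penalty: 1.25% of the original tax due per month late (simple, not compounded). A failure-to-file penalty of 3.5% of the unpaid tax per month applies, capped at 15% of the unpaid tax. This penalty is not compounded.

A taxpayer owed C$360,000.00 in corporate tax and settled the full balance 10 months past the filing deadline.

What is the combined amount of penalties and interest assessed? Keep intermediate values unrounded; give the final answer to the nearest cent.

C$144,609.04

Failure-to-file: 10 × 3.5% × C$360,000.00 = C$126,000.00, capped at 15% × C$360,000.00 = C$54,000.00
Failure-to-pay penalty: 10 × 1.25% × C$360,000.00 = C$45,000.00
Interest: C$360,000.00 × ((1 + 0.012)^10 − 1) = C$360,000.00 × 0.1266918… = C$45,609.0400…
Penalties + interest = C$99,000.0000 + C$45,609.0400… = C$144,609.04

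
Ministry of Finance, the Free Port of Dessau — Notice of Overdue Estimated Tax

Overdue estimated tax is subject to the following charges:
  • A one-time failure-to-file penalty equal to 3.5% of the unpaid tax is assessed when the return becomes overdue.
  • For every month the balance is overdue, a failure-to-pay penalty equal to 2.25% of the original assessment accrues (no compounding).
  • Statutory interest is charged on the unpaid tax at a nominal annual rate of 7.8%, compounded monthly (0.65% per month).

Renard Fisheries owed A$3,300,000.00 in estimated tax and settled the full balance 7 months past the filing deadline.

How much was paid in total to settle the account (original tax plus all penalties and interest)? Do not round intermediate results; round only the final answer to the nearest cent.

Failure-to-file penalty: 3.5% × A$3,300,000.00 = A$115,500.00
Failure-to-pay penalty: 7 × 2.25% × A$3,300,000.00 = A$519,750.00
Interest: A$3,300,000.00 × ((1 + 0.0065)^7 − 1) = A$3,300,000.00 × 0.0463969… = A$153,109.8512…
Total = A$3,300,000.00 + A$635,250.0000 + A$153,109.8512… = A$4,088,359.85

A$4,088,359.85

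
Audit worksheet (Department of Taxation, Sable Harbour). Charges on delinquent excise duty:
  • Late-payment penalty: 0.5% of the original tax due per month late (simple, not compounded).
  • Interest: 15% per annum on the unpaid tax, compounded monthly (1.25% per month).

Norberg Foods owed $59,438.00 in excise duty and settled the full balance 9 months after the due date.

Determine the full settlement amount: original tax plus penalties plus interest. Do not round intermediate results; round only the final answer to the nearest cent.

Late-payment penalty: 9 × 0.5% × $59,438.00 = $2,674.71
Interest: $59,438.00 × ((1 + 0.0125)^9 − 1) = $59,438.00 × 0.1182922… = $7,031.0504…
Total = $59,438.00 + $2,674.7100 + $7,031.0504… = $69,143.76

$69,143.76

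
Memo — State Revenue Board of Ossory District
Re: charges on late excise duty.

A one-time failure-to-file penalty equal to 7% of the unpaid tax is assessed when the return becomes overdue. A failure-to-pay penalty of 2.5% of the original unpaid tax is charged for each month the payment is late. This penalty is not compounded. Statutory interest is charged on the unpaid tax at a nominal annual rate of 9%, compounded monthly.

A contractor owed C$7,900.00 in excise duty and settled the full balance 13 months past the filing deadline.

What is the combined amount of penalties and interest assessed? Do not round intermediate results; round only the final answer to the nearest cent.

C$3,926.38

Failure-to-file penalty: 7% × C$7,900.00 = C$553.00
Failure-to-pay penalty = 2.5% × C$7,900.00 × 13 mo = C$2,567.50
Interest (9%/yr ÷ 12 = 0.75%/month): C$7,900.00 × ((1 + 0.0075)^13 − 1) = C$805.8826…
Penalties + interest = C$3,120.5000 + C$805.8826… = C$3,926.38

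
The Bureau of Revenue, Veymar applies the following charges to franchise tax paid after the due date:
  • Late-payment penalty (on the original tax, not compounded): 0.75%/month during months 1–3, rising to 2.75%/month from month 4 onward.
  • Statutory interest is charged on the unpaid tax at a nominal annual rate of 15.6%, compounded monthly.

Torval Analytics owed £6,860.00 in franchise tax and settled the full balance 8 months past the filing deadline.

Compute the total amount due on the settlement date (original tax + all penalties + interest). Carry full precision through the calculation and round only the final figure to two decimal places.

£8,704.36

Penalty, months 1–3: 3 × 0.75% × £6,860.00 = £154.35
Penalty, months 4–8: 5 × 2.75% × £6,860.00 = £943.25
Interest (15.6%/yr ÷ 12 = 1.3%/month): £6,860.00 × ((1 + 0.013)^8 − 1) = £746.7594…
Total = £6,860.00 + £1,097.6000 + £746.7594… = £8,704.36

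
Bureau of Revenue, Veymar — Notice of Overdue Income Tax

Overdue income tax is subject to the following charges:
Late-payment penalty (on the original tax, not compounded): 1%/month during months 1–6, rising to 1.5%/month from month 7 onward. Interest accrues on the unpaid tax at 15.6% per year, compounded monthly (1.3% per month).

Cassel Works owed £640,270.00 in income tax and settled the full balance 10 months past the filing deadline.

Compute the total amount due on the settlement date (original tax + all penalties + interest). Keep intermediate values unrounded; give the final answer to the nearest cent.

£805,379.45

Penalty, months 1–6: 6 × 1% × £640,270.00 = £38,416.20
Penalty, months 7–10: 4 × 1.5% × £640,270.00 = £38,416.20
Interest: £640,270.00 × ((1 + 0.013)^10 − 1) = £640,270.00 × 0.1378747… = £88,277.0549…
Total = £640,270.00 + £76,832.4000 + £88,277.0549… = £805,379.45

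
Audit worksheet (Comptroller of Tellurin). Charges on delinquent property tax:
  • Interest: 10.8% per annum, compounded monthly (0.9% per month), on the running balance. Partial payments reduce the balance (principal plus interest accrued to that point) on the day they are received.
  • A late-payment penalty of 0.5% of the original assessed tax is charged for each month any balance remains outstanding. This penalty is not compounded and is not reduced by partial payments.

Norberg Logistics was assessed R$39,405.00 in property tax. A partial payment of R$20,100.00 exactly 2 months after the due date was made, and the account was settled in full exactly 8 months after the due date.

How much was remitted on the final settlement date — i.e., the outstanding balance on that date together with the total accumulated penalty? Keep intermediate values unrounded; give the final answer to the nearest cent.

R$22,699.24

Balance at month 2: R$39,405.0000 × (1 + 0.009)^2 = R$40,117.4818…
After R$20,100.00 payment: R$40,117.4818… − R$20,100.00 = R$20,017.4818…
Balance at month 8: R$20,017.4818… × (1 + 0.009)^6 = R$21,123.0409…
Penalty: 8 × 0.5% × R$39,405.00 = R$1,576.20
Final settlement = outstanding balance + penalty = R$21,123.0409… + R$1,576.20 = R$22,699.24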